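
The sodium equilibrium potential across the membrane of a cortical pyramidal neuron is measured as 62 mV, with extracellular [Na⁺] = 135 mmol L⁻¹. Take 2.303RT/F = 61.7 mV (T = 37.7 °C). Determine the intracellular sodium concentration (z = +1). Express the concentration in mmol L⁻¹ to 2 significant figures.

Nernst: E = (61.7/1) · log₁₀([out]/[in]), so log₁₀([out]/[in]) = 62.0 × 1 / 61.7 = 1.0049.
[out]/[in] = 10^(1.0049) = 10.11.
[in] = 135 / 10.11 = 13.35 mmol L⁻¹.

13 mmol L⁻¹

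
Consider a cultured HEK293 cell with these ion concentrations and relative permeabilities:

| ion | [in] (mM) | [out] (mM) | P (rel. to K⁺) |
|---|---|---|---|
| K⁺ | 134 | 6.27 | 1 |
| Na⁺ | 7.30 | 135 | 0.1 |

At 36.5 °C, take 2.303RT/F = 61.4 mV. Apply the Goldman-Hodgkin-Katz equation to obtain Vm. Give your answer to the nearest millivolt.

Vm = 61.4 · log₁₀[(Σ P·[cation]ₒ + Σ P·[anion]ᵢ) / (Σ P·[cation]ᵢ + Σ P·[anion]ₒ)]
Numerator = 1×6.27 + 0.1×135 = 19.77
Denominator = 1×134 + 0.1×7.30 = 134.7
Vm = 61.4 · log₁₀(0.14674) = 61.4 × (-0.8335) = -51.17 mV

-51 mV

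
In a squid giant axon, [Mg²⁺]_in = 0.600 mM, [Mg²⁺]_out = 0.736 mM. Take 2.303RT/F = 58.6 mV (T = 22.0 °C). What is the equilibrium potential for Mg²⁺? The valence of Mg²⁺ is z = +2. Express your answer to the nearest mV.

E = (58.6/z) · log₁₀([Mg²⁺]_out/[Mg²⁺]_in) with z = +2.
= (58.6/2) · log₁₀(0.736/0.600) = 29.30 · log₁₀(1.227)
= 29.30 · (0.0887) = 2.60 mV

3 mV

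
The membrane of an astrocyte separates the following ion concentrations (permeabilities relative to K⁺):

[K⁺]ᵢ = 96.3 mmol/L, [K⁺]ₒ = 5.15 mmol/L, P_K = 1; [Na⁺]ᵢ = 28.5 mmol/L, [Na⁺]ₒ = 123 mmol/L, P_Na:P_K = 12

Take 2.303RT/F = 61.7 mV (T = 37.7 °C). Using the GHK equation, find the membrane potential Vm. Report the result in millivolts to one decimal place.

32.6 mV

Vm = 61.7 · log₁₀[(Σ P·[cation]ₒ + Σ P·[anion]ᵢ) / (Σ P·[cation]ᵢ + Σ P·[anion]ₒ)]
Numerator = 1×5.15 + 12×123 = 1481
Denominator = 1×96.3 + 12×28.5 = 438.3
Vm = 61.7 · log₁₀(3.3793) = 61.7 × (0.5288) = 32.63 mV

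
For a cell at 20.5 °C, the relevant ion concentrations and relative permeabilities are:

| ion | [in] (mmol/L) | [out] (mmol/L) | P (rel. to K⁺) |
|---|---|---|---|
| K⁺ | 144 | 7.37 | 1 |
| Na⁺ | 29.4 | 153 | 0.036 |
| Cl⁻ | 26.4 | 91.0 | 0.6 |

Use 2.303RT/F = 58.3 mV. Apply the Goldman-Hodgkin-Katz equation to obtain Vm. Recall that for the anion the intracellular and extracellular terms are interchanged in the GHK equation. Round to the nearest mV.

-49 mV

Vm = 58.3 · log₁₀[(Σ P·[cation]ₒ + Σ P·[anion]ᵢ) / (Σ P·[cation]ᵢ + Σ P·[anion]ₒ)]
Numerator = 1×7.37 + 0.036×153 + 0.6×26.4 = 28.72
Denominator = 1×144 + 0.036×29.4 + 0.6×91.0 = 199.7
Vm = 58.3 · log₁₀(0.14384) = 58.3 × (-0.8421) = -49.10 mV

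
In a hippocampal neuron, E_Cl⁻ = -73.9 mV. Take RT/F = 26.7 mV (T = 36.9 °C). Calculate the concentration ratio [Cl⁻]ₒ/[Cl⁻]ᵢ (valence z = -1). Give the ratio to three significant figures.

15.9

ln([out]/[in]) = E·z/(26.7) = -73.9 × -1 / 26.7 = 2.7678
[out]/[in] = e^(2.7678) = 15.92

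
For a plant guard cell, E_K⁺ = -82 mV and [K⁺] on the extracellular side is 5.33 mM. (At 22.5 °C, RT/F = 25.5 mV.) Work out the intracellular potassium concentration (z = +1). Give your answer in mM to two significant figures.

Nernst: E = (25.5/1) · ln([out]/[in]), so ln([out]/[in]) = -82.0 × 1 / 25.5 = -3.2157.
[out]/[in] = e^(-3.2157) = 0.04013.
[in] = 5.33 / 0.04013 = 132.8 mM.

130 mM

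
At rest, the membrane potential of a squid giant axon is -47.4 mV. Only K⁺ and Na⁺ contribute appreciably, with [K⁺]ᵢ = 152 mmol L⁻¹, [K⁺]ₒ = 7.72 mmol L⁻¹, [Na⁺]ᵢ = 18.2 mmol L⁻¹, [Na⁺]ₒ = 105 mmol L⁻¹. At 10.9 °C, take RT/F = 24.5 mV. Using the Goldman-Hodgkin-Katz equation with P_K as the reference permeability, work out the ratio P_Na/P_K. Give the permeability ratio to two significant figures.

0.14

Let α = P_Na/P_K. GHK: Vm = 24.5·ln[(Kₒ + α·Naₒ)/(Kᵢ + α·Naᵢ)].
e^(Vm/24.5) = e^(-47.4/24.5) = 0.14447
So 0.14447·(Kᵢ + α·Naᵢ) = Kₒ + α·Naₒ → α = (0.14447·152.0 − 7.72) / (105.0 − 0.14447·18.2)
α = (21.96 − 7.72) / (105.0 − 2.629) = 14.24/102.4 = 0.1391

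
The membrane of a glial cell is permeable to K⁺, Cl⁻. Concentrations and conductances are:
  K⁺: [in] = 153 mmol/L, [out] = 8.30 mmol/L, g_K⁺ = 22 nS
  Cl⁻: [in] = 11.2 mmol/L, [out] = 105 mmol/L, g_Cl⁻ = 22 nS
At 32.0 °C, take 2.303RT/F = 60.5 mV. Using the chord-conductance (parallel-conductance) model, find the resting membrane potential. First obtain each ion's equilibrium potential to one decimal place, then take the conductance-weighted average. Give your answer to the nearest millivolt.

E_K⁺ = (60.5/1)·log₁₀(8.30/153) = -76.6 mV
E_Cl⁻ = (60.5/-1)·log₁₀(105/11.2) = -58.8 mV
Vm = (Σ gᵢEᵢ)/(Σ gᵢ) = (22·-76.6 + 22·-58.8) / (22 + 22)
= -2978.80 / 44 = -67.70 mV

-68 mV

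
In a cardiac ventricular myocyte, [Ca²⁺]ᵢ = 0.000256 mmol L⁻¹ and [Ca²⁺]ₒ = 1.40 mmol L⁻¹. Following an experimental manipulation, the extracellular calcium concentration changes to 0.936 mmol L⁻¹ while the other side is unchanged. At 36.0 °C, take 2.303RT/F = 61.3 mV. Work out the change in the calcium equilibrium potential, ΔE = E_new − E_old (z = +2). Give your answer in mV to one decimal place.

-5.4 mV

E_old = (61.3/2)·log₁₀(1.40/0.000256) = 114.57 mV
E_new = (61.3/2)·log₁₀(0.936/0.000256) = 109.21 mV
ΔE = 109.21 − (114.57) = -5.36 mV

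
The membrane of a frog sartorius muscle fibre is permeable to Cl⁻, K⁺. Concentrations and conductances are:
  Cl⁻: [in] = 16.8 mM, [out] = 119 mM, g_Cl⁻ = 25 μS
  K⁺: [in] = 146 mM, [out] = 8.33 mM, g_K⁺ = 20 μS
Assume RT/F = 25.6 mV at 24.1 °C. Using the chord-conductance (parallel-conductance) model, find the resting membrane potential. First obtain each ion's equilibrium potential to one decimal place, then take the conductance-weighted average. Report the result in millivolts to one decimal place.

-60.4 mV

E_Cl⁻ = (25.6/-1)·ln(119/16.8) = -50.1 mV
E_K⁺ = (25.6/1)·ln(8.33/146) = -73.3 mV
Vm = (Σ gᵢEᵢ)/(Σ gᵢ) = (25·-50.1 + 20·-73.3) / (25 + 20)
= -2718.50 / 45 = -60.41 mV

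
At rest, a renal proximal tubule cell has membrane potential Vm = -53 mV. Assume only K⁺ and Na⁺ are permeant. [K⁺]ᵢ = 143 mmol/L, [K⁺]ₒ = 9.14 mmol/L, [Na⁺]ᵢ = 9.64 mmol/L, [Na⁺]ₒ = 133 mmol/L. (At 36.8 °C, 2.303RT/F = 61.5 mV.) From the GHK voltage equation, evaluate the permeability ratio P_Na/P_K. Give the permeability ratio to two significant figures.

0.080

Let α = P_Na/P_K. GHK: Vm = 61.5·log₁₀[(Kₒ + α·Naₒ)/(Kᵢ + α·Naᵢ)].
10^(Vm/61.5) = 10^(-53.0/61.5) = 0.13747
So 0.13747·(Kᵢ + α·Naᵢ) = Kₒ + α·Naₒ → α = (0.13747·143.0 − 9.14) / (133.0 − 0.13747·9.64)
α = (19.66 − 9.14) / (133.0 − 1.325) = 10.52/131.7 = 0.07988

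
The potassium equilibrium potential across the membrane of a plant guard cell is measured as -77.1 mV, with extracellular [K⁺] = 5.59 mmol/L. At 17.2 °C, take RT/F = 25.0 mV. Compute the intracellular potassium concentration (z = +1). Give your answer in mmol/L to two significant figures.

120 mmol/L

Nernst: E = (25.0/1) · ln([out]/[in]), so ln([out]/[in]) = -77.1 × 1 / 25.0 = -3.0840.
[out]/[in] = e^(-3.0840) = 0.04578.
[in] = 5.59 / 0.04578 = 122.1 mmol/L.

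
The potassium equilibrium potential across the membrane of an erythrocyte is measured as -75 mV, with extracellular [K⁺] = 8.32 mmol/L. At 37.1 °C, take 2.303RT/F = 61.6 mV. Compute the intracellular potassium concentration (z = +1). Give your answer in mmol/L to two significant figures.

140 mmol/L

Nernst: E = (61.6/1) · log₁₀([out]/[in]), so log₁₀([out]/[in]) = -75.0 × 1 / 61.6 = -1.2175.
[out]/[in] = 10^(-1.2175) = 0.0606.
[in] = 8.32 / 0.0606 = 137.3 mmol/L.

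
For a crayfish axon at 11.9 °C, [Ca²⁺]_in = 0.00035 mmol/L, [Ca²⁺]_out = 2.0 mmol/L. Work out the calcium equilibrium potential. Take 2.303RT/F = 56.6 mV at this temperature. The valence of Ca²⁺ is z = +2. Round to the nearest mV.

106 mV

E = (56.6/z) · log₁₀([Ca²⁺]_out/[Ca²⁺]_in) with z = +2.
= (56.6/2) · log₁₀(2.0/0.00035) = 28.30 · log₁₀(5714)
= 28.30 · (3.7570) = 106.32 mV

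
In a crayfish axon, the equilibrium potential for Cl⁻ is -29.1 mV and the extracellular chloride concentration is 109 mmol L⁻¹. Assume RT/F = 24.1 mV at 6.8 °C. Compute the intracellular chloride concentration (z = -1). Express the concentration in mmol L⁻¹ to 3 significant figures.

Nernst: E = (24.1/-1) · ln([out]/[in]), so ln([out]/[in]) = -29.1 × -1 / 24.1 = 1.2075.
[out]/[in] = e^(1.2075) = 3.345.
[in] = 109 / 3.345 = 32.59 mmol L⁻¹.

32.6 mmol L⁻¹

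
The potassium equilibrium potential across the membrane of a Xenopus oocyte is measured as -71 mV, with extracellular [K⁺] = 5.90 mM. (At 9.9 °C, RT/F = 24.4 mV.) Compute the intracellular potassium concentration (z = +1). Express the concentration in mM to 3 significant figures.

Nernst: E = (24.4/1) · ln([out]/[in]), so ln([out]/[in]) = -71.0 × 1 / 24.4 = -2.9098.
[out]/[in] = e^(-2.9098) = 0.05448.
[in] = 5.90 / 0.05448 = 108.3 mM.

108 mM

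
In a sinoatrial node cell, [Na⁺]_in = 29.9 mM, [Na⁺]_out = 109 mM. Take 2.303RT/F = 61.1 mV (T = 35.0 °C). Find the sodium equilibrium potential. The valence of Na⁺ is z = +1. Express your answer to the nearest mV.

E = (61.1/z) · log₁₀([Na⁺]_out/[Na⁺]_in) with z = +1.
= (61.1/1) · log₁₀(109/29.9) = 61.10 · log₁₀(3.645)
= 61.10 · (0.5618) = 34.32 mV

34 mV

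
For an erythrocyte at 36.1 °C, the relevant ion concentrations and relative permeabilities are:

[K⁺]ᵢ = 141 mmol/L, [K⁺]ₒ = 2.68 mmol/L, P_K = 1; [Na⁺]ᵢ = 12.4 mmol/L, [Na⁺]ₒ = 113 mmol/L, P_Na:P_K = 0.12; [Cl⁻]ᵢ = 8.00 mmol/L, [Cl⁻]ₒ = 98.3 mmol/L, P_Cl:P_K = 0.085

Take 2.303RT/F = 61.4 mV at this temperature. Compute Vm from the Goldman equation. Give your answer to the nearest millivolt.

-58 mV

Vm = 61.4 · log₁₀[(Σ P·[cation]ₒ + Σ P·[anion]ᵢ) / (Σ P·[cation]ᵢ + Σ P·[anion]ₒ)]
Numerator = 1×2.68 + 0.12×113 + 0.085×8.00 = 16.92
Denominator = 1×141 + 0.12×12.4 + 0.085×98.3 = 150.8
Vm = 61.4 · log₁₀(0.11217) = 61.4 × (-0.9501) = -58.34 mV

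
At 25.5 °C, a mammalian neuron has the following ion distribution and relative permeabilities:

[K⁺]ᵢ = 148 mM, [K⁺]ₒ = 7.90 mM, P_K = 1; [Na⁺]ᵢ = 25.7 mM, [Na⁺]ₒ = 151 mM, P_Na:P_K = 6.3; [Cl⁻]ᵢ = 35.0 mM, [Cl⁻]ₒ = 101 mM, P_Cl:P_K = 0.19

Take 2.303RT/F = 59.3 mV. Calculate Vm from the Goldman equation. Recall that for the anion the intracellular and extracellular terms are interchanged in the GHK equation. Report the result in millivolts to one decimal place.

27.7 mV

Vm = 59.3 · log₁₀[(Σ P·[cation]ₒ + Σ P·[anion]ᵢ) / (Σ P·[cation]ᵢ + Σ P·[anion]ₒ)]
Numerator = 1×7.90 + 6.3×151 + 0.19×35.0 = 965.8
Denominator = 1×148 + 6.3×25.7 + 0.19×101 = 329.1
Vm = 59.3 · log₁₀(2.9348) = 59.3 × (0.4676) = 27.73 mV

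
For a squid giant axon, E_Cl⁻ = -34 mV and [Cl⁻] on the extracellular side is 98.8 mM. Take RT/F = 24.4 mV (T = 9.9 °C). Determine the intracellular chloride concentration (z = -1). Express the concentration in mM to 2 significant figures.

Nernst: E = (24.4/-1) · ln([out]/[in]), so ln([out]/[in]) = -34.0 × -1 / 24.4 = 1.3934.
[out]/[in] = e^(1.3934) = 4.029.
[in] = 98.8 / 4.029 = 24.52 mM.

25 mM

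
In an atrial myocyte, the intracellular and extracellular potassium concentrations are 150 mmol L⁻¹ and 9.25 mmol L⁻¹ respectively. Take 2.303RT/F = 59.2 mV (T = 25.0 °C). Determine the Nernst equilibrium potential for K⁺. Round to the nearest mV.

-72 mV

E = (59.2/z) · log₁₀([K⁺]_out/[K⁺]_in) with z = +1.
= (59.2/1) · log₁₀(9.25/150) = 59.20 · log₁₀(0.06167)
= 59.20 · (-1.2099) = -71.63 mV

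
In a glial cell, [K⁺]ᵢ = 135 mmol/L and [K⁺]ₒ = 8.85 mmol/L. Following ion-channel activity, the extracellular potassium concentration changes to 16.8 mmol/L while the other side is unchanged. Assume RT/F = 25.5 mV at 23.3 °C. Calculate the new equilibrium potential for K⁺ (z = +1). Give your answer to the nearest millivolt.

-53 mV

After the shift: [K⁺]_out = 16.8, [K⁺]_in = 135 mmol/L.
E_new = (25.5/1)·ln(16.8/135) = 25.50 · (-2.0839) = -53.14 mV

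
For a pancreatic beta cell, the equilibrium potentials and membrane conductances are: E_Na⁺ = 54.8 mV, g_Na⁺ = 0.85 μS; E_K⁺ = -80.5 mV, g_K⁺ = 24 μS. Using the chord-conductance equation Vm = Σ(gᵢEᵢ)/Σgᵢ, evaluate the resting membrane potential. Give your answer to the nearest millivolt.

-76 mV

Σ gᵢEᵢ = 0.85·(54.8) + 24·(-80.5) = -1885.42
Σ gᵢ = 0.85 + 24 = 24.85
Vm = -1885.42 / 24.85 = -75.87 mV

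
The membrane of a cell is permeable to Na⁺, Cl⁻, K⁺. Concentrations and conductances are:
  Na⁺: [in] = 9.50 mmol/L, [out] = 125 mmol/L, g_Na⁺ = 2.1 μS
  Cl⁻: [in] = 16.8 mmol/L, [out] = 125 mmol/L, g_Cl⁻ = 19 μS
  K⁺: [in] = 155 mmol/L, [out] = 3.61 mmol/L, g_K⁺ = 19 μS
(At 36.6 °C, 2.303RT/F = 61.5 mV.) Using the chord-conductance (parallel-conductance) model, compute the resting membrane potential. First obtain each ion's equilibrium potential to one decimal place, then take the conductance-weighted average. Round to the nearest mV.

E_Na⁺ = (61.5/1)·log₁₀(125/9.50) = 68.8 mV
E_Cl⁻ = (61.5/-1)·log₁₀(125/16.8) = -53.6 mV
E_K⁺ = (61.5/1)·log₁₀(3.61/155) = -100.4 mV
Vm = (Σ gᵢEᵢ)/(Σ gᵢ) = (2.1·68.8 + 19·-53.6 + 19·-100.4) / (2.1 + 19 + 19)
= -2781.52 / 40.1 = -69.36 mV

-69 mV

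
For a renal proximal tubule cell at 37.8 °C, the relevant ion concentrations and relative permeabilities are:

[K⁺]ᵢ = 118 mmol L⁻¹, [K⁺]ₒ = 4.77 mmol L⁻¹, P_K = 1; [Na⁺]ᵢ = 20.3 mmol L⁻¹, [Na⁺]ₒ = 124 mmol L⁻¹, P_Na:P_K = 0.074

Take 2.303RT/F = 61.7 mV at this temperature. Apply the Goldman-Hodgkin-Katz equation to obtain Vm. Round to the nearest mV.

Vm = 61.7 · log₁₀[(Σ P·[cation]ₒ + Σ P·[anion]ᵢ) / (Σ P·[cation]ᵢ + Σ P·[anion]ₒ)]
Numerator = 1×4.77 + 0.074×124 = 13.95
Denominator = 1×118 + 0.074×20.3 = 119.5
Vm = 61.7 · log₁₀(0.1167) = 61.7 × (-0.9329) = -57.56 mV

-58 mV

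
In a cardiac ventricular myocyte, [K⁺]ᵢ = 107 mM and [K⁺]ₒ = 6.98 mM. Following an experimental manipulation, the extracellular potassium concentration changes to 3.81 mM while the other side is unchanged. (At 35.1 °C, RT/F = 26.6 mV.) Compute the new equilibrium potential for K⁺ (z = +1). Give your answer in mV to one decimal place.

-88.7 mV

After the shift: [K⁺]_out = 3.81, [K⁺]_in = 107 mM.
E_new = (26.6/1)·ln(3.81/107) = 26.60 · (-3.3352) = -88.72 mV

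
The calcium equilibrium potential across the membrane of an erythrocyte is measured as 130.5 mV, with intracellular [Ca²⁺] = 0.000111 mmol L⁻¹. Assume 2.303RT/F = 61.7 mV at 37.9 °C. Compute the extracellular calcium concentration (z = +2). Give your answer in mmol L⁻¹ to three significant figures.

1.89 mmol L⁻¹

Nernst: E = (61.7/2) · log₁₀([out]/[in]), so log₁₀([out]/[in]) = 130.5 × 2 / 61.7 = 4.2301.
[out]/[in] = 10^(4.2301) = 1.699e+04.
[out] = 1.699e+04 × 0.000111 = 1.886 mmol L⁻¹.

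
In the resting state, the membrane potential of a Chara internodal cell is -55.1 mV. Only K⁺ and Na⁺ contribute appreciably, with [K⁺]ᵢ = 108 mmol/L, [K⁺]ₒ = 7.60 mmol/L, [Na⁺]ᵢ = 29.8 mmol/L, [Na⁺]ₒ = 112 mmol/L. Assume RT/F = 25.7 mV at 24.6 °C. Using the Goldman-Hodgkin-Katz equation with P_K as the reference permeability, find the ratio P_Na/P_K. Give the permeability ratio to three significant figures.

Let α = P_Na/P_K. GHK: Vm = 25.7·ln[(Kₒ + α·Naₒ)/(Kᵢ + α·Naᵢ)].
e^(Vm/25.7) = e^(-55.1/25.7) = 0.11719
So 0.11719·(Kᵢ + α·Naᵢ) = Kₒ + α·Naₒ → α = (0.11719·108.0 − 7.6) / (112.0 − 0.11719·29.8)
α = (12.66 − 7.6) / (112.0 − 3.492) = 5.056/108.5 = 0.0466

0.0466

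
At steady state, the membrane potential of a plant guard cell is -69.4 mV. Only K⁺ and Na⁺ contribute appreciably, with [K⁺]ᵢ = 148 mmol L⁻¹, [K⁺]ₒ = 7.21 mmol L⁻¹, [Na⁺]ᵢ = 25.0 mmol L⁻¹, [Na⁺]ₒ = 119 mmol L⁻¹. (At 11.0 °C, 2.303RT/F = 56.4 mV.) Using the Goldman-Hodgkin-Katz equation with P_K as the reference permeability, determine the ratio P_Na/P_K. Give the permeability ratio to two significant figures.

0.013

Let α = P_Na/P_K. GHK: Vm = 56.4·log₁₀[(Kₒ + α·Naₒ)/(Kᵢ + α·Naᵢ)].
10^(Vm/56.4) = 10^(-69.4/56.4) = 0.058817
So 0.058817·(Kᵢ + α·Naᵢ) = Kₒ + α·Naₒ → α = (0.058817·148.0 − 7.21) / (119.0 − 0.058817·25.0)
α = (8.705 − 7.21) / (119.0 − 1.47) = 1.495/117.5 = 0.01272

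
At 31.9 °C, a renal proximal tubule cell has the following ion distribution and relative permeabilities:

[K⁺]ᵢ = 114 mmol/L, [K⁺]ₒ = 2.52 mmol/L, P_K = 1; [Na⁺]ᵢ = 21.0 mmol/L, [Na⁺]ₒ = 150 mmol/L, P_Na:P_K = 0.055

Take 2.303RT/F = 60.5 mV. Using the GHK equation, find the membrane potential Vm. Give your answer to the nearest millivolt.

Vm = 60.5 · log₁₀[(Σ P·[cation]ₒ + Σ P·[anion]ᵢ) / (Σ P·[cation]ᵢ + Σ P·[anion]ₒ)]
Numerator = 1×2.52 + 0.055×150 = 10.77
Denominator = 1×114 + 0.055×21.0 = 115.2
Vm = 60.5 · log₁₀(0.093526) = 60.5 × (-1.0291) = -62.26 mV

-62 mV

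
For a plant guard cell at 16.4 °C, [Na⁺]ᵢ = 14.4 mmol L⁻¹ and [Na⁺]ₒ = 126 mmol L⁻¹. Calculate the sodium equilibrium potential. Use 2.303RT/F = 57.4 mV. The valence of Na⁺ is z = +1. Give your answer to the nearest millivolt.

54 mV

E = (57.4/z) · log₁₀([Na⁺]_out/[Na⁺]_in) with z = +1.
= (57.4/1) · log₁₀(126/14.4) = 57.40 · log₁₀(8.75)
= 57.40 · (0.9420) = 54.07 mV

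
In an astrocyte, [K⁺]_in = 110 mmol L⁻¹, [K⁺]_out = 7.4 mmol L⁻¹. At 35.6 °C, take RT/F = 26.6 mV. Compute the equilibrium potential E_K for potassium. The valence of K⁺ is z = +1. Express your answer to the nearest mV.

-72 mV

E = (26.6/z) · ln([K⁺]_out/[K⁺]_in) with z = +1.
= (26.6/1) · ln(7.4/110) = 26.60 · ln(0.06727)
= 26.60 · (-2.6990) = -71.79 mV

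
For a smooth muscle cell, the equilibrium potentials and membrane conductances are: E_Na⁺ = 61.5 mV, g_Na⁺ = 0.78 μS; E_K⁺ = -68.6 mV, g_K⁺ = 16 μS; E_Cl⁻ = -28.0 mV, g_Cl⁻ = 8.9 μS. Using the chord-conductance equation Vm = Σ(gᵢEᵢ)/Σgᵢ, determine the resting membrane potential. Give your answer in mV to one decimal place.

-50.6 mV

Σ gᵢEᵢ = 0.78·(61.5) + 16·(-68.6) + 8.9·(-28.0) = -1298.83
Σ gᵢ = 0.78 + 16 + 8.9 = 25.68
Vm = -1298.83 / 25.68 = -50.58 mV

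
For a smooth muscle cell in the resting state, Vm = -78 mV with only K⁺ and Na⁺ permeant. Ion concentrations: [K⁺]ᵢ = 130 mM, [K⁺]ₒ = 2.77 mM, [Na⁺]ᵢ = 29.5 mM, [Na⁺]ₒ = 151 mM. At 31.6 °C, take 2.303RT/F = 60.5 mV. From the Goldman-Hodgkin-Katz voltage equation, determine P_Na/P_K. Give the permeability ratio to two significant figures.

0.026

Let α = P_Na/P_K. GHK: Vm = 60.5·log₁₀[(Kₒ + α·Naₒ)/(Kᵢ + α·Naᵢ)].
10^(Vm/60.5) = 10^(-78.0/60.5) = 0.051374
So 0.051374·(Kᵢ + α·Naᵢ) = Kₒ + α·Naₒ → α = (0.051374·130.0 − 2.77) / (151.0 − 0.051374·29.5)
α = (6.679 − 2.77) / (151.0 − 1.516) = 3.909/149.5 = 0.02615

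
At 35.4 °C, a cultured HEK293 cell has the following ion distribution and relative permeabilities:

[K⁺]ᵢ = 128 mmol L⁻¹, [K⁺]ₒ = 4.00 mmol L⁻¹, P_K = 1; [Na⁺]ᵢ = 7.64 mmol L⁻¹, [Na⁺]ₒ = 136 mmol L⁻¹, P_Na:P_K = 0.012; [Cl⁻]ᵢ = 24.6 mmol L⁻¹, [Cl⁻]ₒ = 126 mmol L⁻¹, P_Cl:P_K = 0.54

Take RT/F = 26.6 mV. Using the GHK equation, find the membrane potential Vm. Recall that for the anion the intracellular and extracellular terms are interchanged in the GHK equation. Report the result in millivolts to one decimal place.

-62.2 mV

Vm = 26.6 · ln[(Σ P·[cation]ₒ + Σ P·[anion]ᵢ) / (Σ P·[cation]ᵢ + Σ P·[anion]ₒ)]
Numerator = 1×4.00 + 0.012×136 + 0.54×24.6 = 18.92
Denominator = 1×128 + 0.012×7.64 + 0.54×126 = 196.1
Vm = 26.6 · ln(0.096445) = 26.6 × (-2.3388) = -62.21 mV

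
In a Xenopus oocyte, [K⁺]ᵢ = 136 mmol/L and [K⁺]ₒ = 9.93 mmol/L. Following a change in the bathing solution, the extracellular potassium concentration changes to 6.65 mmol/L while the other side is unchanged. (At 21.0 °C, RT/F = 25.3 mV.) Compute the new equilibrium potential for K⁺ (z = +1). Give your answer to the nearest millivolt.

After the shift: [K⁺]_out = 6.65, [K⁺]_in = 136 mmol/L.
E_new = (25.3/1)·ln(6.65/136) = 25.30 · (-3.0180) = -76.36 mV

-76 mV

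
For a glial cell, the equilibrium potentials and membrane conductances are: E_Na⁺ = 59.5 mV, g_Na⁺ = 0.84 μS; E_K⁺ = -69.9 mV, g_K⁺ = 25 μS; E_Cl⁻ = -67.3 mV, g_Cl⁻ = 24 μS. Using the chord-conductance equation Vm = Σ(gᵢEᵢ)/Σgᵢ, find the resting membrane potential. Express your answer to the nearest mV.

-66 mV

Σ gᵢEᵢ = 0.84·(59.5) + 25·(-69.9) + 24·(-67.3) = -3312.72
Σ gᵢ = 0.84 + 25 + 24 = 49.84
Vm = -3312.72 / 49.84 = -66.47 mV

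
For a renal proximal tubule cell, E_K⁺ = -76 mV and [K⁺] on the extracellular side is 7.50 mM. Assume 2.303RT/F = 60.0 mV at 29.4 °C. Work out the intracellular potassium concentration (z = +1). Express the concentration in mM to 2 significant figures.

Nernst: E = (60.0/1) · log₁₀([out]/[in]), so log₁₀([out]/[in]) = -76.0 × 1 / 60.0 = -1.2667.
[out]/[in] = 10^(-1.2667) = 0.05412.
[in] = 7.50 / 0.05412 = 138.6 mM.

140 mM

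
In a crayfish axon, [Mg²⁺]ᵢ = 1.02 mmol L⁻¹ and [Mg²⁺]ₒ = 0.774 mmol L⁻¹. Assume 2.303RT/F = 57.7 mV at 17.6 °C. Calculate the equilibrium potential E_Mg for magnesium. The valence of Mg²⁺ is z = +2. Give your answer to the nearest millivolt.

-3 mV

E = (57.7/z) · log₁₀([Mg²⁺]_out/[Mg²⁺]_in) with z = +2.
= (57.7/2) · log₁₀(0.774/1.02) = 28.85 · log₁₀(0.7588)
= 28.85 · (-0.1199) = -3.46 mV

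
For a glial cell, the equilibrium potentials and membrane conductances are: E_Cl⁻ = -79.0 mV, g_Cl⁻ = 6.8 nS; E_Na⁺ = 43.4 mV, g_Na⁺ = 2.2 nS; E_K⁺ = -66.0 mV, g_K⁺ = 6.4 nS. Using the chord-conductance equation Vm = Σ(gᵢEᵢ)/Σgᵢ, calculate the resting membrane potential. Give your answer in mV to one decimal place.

-56.1 mV

Σ gᵢEᵢ = 6.8·(-79.0) + 2.2·(43.4) + 6.4·(-66.0) = -864.12
Σ gᵢ = 6.8 + 2.2 + 6.4 = 15.4
Vm = -864.12 / 15.4 = -56.11 mV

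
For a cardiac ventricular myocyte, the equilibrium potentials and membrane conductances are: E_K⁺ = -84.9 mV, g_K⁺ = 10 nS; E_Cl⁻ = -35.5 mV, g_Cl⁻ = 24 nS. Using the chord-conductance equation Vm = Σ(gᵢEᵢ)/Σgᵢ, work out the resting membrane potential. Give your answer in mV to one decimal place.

Σ gᵢEᵢ = 10·(-84.9) + 24·(-35.5) = -1701.00
Σ gᵢ = 10 + 24 = 34
Vm = -1701.00 / 34 = -50.03 mV

-50.0 mV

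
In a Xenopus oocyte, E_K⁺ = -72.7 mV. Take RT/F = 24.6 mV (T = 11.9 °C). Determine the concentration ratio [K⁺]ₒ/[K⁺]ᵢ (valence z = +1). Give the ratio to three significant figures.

ln([out]/[in]) = E·z/(24.6) = -72.7 × 1 / 24.6 = -2.9553
[out]/[in] = e^(-2.9553) = 0.05206

0.0521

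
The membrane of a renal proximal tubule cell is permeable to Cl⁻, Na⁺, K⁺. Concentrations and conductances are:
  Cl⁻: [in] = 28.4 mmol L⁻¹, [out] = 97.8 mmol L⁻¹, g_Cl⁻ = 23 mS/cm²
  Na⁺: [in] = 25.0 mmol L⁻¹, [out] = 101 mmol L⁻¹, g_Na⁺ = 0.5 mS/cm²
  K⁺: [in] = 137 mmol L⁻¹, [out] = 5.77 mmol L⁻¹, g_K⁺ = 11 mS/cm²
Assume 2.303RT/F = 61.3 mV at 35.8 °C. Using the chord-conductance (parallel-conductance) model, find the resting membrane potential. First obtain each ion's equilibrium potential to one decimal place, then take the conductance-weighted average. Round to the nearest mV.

-48 mV

E_Cl⁻ = (61.3/-1)·log₁₀(97.8/28.4) = -32.9 mV
E_Na⁺ = (61.3/1)·log₁₀(101/25.0) = 37.2 mV
E_K⁺ = (61.3/1)·log₁₀(5.77/137) = -84.3 mV
Vm = (Σ gᵢEᵢ)/(Σ gᵢ) = (23·-32.9 + 0.5·37.2 + 11·-84.3) / (23 + 0.5 + 11)
= -1665.40 / 34.5 = -48.27 mV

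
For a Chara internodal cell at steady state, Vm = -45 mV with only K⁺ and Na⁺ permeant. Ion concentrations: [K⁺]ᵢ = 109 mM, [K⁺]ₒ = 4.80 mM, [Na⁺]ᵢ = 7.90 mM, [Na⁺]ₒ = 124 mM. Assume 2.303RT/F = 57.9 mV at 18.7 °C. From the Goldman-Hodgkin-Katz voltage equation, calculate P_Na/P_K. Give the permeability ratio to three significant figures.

Let α = P_Na/P_K. GHK: Vm = 57.9·log₁₀[(Kₒ + α·Naₒ)/(Kᵢ + α·Naᵢ)].
10^(Vm/57.9) = 10^(-45.0/57.9) = 0.16703
So 0.16703·(Kᵢ + α·Naᵢ) = Kₒ + α·Naₒ → α = (0.16703·109.0 − 4.8) / (124.0 − 0.16703·7.9)
α = (18.21 − 4.8) / (124.0 − 1.32) = 13.41/122.7 = 0.1093

0.109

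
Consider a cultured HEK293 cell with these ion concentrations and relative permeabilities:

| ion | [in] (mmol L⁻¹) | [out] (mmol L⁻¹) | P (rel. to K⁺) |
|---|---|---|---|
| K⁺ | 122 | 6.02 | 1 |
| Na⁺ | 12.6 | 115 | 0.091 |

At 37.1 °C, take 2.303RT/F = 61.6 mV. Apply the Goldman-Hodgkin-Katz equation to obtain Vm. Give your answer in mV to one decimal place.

-53.8 mV

Vm = 61.6 · log₁₀[(Σ P·[cation]ₒ + Σ P·[anion]ᵢ) / (Σ P·[cation]ᵢ + Σ P·[anion]ₒ)]
Numerator = 1×6.02 + 0.091×115 = 16.48
Denominator = 1×122 + 0.091×12.6 = 123.1
Vm = 61.6 · log₁₀(0.13386) = 61.6 × (-0.8733) = -53.80 mV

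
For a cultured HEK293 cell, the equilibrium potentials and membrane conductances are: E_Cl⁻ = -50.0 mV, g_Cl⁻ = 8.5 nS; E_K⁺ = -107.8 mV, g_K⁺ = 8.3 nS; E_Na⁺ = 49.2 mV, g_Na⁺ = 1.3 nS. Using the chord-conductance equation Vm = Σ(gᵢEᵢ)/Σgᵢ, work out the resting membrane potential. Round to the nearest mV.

Σ gᵢEᵢ = 8.5·(-50.0) + 8.3·(-107.8) + 1.3·(49.2) = -1255.78
Σ gᵢ = 8.5 + 8.3 + 1.3 = 18.1
Vm = -1255.78 / 18.1 = -69.38 mV

-69 mV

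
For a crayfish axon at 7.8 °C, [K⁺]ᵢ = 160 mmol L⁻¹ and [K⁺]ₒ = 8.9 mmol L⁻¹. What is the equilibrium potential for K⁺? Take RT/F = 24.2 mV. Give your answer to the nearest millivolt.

-70 mV

E = (24.2/z) · ln([K⁺]_out/[K⁺]_in) with z = +1.
= (24.2/1) · ln(8.9/160) = 24.20 · ln(0.05563)
= 24.20 · (-2.8891) = -69.92 mV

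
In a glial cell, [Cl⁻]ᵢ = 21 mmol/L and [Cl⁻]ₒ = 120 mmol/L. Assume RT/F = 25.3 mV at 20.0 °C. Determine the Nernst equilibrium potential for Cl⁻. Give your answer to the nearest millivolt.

-44 mV

E = (25.3/z) · ln([Cl⁻]_out/[Cl⁻]_in) with z = -1.
For an anion, dividing by z = -1 reverses the sign.
= (25.3/-1) · ln(120/21) = -25.30 · ln(5.714)
= -25.30 · (1.7430) = -44.10 mV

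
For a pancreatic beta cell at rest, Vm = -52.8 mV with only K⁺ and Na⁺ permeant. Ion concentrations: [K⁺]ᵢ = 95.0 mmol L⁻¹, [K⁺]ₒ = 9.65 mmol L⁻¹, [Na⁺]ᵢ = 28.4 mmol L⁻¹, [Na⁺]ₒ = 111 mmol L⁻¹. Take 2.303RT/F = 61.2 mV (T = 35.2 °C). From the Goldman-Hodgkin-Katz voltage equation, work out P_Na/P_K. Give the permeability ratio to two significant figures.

Let α = P_Na/P_K. GHK: Vm = 61.2·log₁₀[(Kₒ + α·Naₒ)/(Kᵢ + α·Naᵢ)].
10^(Vm/61.2) = 10^(-52.8/61.2) = 0.13717
So 0.13717·(Kᵢ + α·Naᵢ) = Kₒ + α·Naₒ → α = (0.13717·95.0 − 9.65) / (111.0 − 0.13717·28.4)
α = (13.03 − 9.65) / (111.0 − 3.896) = 3.381/107.1 = 0.03157

0.032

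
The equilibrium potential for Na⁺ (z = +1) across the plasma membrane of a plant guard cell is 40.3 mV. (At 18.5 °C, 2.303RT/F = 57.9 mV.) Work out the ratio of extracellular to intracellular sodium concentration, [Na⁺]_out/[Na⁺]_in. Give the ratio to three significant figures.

log₁₀([out]/[in]) = E·z/(57.9) = 40.3 × 1 / 57.9 = 0.6960
[out]/[in] = 10^(0.6960) = 4.966

4.97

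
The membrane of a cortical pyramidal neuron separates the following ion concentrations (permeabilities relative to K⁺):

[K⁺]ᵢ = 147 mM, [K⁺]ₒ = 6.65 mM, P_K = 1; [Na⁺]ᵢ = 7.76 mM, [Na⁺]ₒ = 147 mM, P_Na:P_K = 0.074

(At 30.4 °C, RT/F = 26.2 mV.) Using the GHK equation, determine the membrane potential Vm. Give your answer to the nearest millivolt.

Vm = 26.2 · ln[(Σ P·[cation]ₒ + Σ P·[anion]ᵢ) / (Σ P·[cation]ᵢ + Σ P·[anion]ₒ)]
Numerator = 1×6.65 + 0.074×147 = 17.53
Denominator = 1×147 + 0.074×7.76 = 147.6
Vm = 26.2 · ln(0.11877) = 26.2 × (-2.1305) = -55.82 mV

-56 mV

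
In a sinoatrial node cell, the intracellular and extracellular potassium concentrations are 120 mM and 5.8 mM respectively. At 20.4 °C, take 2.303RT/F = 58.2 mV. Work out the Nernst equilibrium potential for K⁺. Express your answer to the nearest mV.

-77 mV

E = (58.2/z) · log₁₀([K⁺]_out/[K⁺]_in) with z = +1.
= (58.2/1) · log₁₀(5.8/120) = 58.20 · log₁₀(0.04833)
= 58.20 · (-1.3158) = -76.58 mV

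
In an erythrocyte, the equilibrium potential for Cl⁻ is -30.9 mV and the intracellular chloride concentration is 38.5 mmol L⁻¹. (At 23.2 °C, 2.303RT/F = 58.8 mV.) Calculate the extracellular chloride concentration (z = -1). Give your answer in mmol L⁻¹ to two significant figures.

130 mmol L⁻¹

Nernst: E = (58.8/-1) · log₁₀([out]/[in]), so log₁₀([out]/[in]) = -30.9 × -1 / 58.8 = 0.5255.
[out]/[in] = 10^(0.5255) = 3.354.
[out] = 3.354 × 38.5 = 129.1 mmol L⁻¹.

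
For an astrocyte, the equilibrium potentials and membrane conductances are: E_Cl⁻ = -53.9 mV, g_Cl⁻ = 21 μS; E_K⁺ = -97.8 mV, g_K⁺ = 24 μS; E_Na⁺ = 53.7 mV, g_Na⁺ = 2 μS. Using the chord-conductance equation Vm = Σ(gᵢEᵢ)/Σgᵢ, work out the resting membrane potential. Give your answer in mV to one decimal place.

Σ gᵢEᵢ = 21·(-53.9) + 24·(-97.8) + 2·(53.7) = -3371.70
Σ gᵢ = 21 + 24 + 2 = 47
Vm = -3371.70 / 47 = -71.74 mV

-71.7 mV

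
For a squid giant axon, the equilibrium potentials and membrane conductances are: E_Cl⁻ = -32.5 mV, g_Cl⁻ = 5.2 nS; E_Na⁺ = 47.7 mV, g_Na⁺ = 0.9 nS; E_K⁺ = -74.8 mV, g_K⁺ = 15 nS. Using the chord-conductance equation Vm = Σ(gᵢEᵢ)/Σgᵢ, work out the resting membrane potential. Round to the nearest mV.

Σ gᵢEᵢ = 5.2·(-32.5) + 0.9·(47.7) + 15·(-74.8) = -1248.07
Σ gᵢ = 5.2 + 0.9 + 15 = 21.1
Vm = -1248.07 / 21.1 = -59.15 mV

-59 mV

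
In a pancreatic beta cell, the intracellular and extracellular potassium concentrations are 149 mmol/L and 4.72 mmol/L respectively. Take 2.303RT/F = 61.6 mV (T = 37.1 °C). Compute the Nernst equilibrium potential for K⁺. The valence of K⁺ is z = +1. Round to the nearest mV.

E = (61.6/z) · log₁₀([K⁺]_out/[K⁺]_in) with z = +1.
= (61.6/1) · log₁₀(4.72/149) = 61.60 · log₁₀(0.03168)
= 61.60 · (-1.4992) = -92.35 mV

-92 mV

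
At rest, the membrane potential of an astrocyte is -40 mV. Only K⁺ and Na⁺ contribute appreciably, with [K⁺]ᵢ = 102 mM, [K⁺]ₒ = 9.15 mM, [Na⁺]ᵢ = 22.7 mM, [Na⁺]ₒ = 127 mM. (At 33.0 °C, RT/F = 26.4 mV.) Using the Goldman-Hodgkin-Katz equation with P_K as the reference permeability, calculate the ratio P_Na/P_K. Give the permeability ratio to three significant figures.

0.109

Let α = P_Na/P_K. GHK: Vm = 26.4·ln[(Kₒ + α·Naₒ)/(Kᵢ + α·Naᵢ)].
e^(Vm/26.4) = e^(-40.0/26.4) = 0.21977
So 0.21977·(Kᵢ + α·Naᵢ) = Kₒ + α·Naₒ → α = (0.21977·102.0 − 9.15) / (127.0 − 0.21977·22.7)
α = (22.42 − 9.15) / (127.0 − 4.989) = 13.27/122 = 0.1087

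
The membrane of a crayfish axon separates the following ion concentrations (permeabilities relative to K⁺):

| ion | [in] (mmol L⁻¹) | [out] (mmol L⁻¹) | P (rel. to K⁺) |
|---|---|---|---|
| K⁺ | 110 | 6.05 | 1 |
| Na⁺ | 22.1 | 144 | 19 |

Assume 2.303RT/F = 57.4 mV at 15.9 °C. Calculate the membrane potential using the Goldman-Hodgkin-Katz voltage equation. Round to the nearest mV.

Vm = 57.4 · log₁₀[(Σ P·[cation]ₒ + Σ P·[anion]ᵢ) / (Σ P·[cation]ᵢ + Σ P·[anion]ₒ)]
Numerator = 1×6.05 + 19×144 = 2742
Denominator = 1×110 + 19×22.1 = 529.9
Vm = 57.4 · log₁₀(5.1747) = 57.4 × (0.7139) = 40.98 mV

41 mV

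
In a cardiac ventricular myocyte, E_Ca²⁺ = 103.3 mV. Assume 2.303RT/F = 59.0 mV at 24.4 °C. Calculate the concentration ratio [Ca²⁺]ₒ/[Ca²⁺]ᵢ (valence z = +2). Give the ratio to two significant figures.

3200

log₁₀([out]/[in]) = E·z/(59.0) = 103.3 × 2 / 59.0 = 3.5017
[out]/[in] = 10^(3.5017) = 3175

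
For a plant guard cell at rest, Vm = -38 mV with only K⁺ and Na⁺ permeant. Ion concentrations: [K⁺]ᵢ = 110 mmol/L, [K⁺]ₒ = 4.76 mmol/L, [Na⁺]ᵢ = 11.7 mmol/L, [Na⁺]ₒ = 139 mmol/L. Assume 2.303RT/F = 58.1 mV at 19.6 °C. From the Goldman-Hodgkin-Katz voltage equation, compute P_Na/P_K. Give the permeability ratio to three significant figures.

0.144

Let α = P_Na/P_K. GHK: Vm = 58.1·log₁₀[(Kₒ + α·Naₒ)/(Kᵢ + α·Naᵢ)].
10^(Vm/58.1) = 10^(-38.0/58.1) = 0.2218
So 0.2218·(Kᵢ + α·Naᵢ) = Kₒ + α·Naₒ → α = (0.2218·110.0 − 4.76) / (139.0 − 0.2218·11.7)
α = (24.4 − 4.76) / (139.0 − 2.595) = 19.64/136.4 = 0.144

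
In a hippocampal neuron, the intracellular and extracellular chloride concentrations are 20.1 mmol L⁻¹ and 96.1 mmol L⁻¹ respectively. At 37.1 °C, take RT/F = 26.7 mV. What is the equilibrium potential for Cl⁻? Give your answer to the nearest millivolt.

E = (26.7/z) · ln([Cl⁻]_out/[Cl⁻]_in) with z = -1.
For an anion, dividing by z = -1 reverses the sign.
= (26.7/-1) · ln(96.1/20.1) = -26.70 · ln(4.781)
= -26.70 · (1.5647) = -41.78 mV

-42 mV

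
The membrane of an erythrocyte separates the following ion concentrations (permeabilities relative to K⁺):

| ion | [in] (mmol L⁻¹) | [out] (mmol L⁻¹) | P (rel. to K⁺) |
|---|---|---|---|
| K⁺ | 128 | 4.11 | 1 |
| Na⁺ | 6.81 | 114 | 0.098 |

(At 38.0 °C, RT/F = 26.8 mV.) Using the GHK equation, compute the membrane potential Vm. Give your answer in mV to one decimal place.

-57.1 mV

Vm = 26.8 · ln[(Σ P·[cation]ₒ + Σ P·[anion]ᵢ) / (Σ P·[cation]ᵢ + Σ P·[anion]ₒ)]
Numerator = 1×4.11 + 0.098×114 = 15.28
Denominator = 1×128 + 0.098×6.81 = 128.7
Vm = 26.8 · ln(0.11877) = 26.8 × (-2.1306) = -57.10 mV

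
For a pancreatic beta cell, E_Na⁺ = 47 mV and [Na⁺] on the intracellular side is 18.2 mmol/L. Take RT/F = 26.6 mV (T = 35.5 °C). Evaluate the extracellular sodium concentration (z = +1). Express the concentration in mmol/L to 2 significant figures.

Nernst: E = (26.6/1) · ln([out]/[in]), so ln([out]/[in]) = 47.0 × 1 / 26.6 = 1.7669.
[out]/[in] = e^(1.7669) = 5.853.
[out] = 5.853 × 18.2 = 106.5 mmol/L.

110 mmol/L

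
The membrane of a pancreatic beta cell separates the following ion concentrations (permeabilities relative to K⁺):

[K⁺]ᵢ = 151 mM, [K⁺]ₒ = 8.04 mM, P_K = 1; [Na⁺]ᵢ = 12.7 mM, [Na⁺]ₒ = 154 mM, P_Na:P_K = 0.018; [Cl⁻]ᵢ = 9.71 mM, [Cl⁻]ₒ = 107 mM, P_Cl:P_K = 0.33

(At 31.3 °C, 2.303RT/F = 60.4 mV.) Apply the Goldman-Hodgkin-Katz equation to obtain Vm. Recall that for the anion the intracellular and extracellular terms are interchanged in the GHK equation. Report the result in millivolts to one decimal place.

Vm = 60.4 · log₁₀[(Σ P·[cation]ₒ + Σ P·[anion]ᵢ) / (Σ P·[cation]ᵢ + Σ P·[anion]ₒ)]
Numerator = 1×8.04 + 0.018×154 + 0.33×9.71 = 14.02
Denominator = 1×151 + 0.018×12.7 + 0.33×107 = 186.5
Vm = 60.4 · log₁₀(0.075139) = 60.4 × (-1.1241) = -67.90 mV

-67.9 mV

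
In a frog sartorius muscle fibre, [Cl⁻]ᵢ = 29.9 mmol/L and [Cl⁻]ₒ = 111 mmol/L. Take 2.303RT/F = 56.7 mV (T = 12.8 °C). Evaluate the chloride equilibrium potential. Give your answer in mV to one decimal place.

-32.3 mV

E = (56.7/z) · log₁₀([Cl⁻]_out/[Cl⁻]_in) with z = -1.
For an anion, dividing by z = -1 reverses the sign.
= (56.7/-1) · log₁₀(111/29.9) = -56.70 · log₁₀(3.712)
= -56.70 · (0.5697) = -32.30 mV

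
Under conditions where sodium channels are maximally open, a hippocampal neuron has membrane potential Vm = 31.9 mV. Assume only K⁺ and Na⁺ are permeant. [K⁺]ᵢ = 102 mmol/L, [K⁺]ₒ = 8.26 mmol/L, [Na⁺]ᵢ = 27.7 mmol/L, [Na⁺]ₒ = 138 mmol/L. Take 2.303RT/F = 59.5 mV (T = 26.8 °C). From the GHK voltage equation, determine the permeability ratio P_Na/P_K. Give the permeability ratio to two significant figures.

8.0

Let α = P_Na/P_K. GHK: Vm = 59.5·log₁₀[(Kₒ + α·Naₒ)/(Kᵢ + α·Naᵢ)].
10^(Vm/59.5) = 10^(31.9/59.5) = 3.4366
So 3.4366·(Kᵢ + α·Naᵢ) = Kₒ + α·Naₒ → α = (3.4366·102.0 − 8.26) / (138.0 − 3.4366·27.7)
α = (350.5 − 8.26) / (138.0 − 95.2) = 342.3/42.8 = 7.996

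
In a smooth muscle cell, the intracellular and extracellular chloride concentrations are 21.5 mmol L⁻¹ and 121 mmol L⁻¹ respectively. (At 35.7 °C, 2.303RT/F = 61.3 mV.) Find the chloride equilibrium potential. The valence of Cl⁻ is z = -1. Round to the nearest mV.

-46 mV

E = (61.3/z) · log₁₀([Cl⁻]_out/[Cl⁻]_in) with z = -1.
For an anion, dividing by z = -1 reverses the sign.
= (61.3/-1) · log₁₀(121/21.5) = -61.30 · log₁₀(5.628)
= -61.30 · (0.7503) = -46.00 mV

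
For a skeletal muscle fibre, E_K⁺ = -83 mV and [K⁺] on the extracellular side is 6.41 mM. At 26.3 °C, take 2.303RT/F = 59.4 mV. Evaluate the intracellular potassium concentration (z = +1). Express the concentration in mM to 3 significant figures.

Nernst: E = (59.4/1) · log₁₀([out]/[in]), so log₁₀([out]/[in]) = -83.0 × 1 / 59.4 = -1.3973.
[out]/[in] = 10^(-1.3973) = 0.04006.
[in] = 6.41 / 0.04006 = 160 mM.

160 mM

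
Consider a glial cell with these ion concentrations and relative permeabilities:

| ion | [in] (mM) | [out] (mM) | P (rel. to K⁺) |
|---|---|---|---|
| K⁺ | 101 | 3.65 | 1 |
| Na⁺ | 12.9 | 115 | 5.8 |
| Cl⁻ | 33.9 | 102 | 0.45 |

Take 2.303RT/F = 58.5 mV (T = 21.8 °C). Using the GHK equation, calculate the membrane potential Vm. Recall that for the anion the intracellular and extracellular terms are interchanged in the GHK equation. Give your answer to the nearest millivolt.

29 mV

Vm = 58.5 · log₁₀[(Σ P·[cation]ₒ + Σ P·[anion]ᵢ) / (Σ P·[cation]ᵢ + Σ P·[anion]ₒ)]
Numerator = 1×3.65 + 5.8×115 + 0.45×33.9 = 685.9
Denominator = 1×101 + 5.8×12.9 + 0.45×102 = 221.7
Vm = 58.5 · log₁₀(3.0936) = 58.5 × (0.4905) = 28.69 mV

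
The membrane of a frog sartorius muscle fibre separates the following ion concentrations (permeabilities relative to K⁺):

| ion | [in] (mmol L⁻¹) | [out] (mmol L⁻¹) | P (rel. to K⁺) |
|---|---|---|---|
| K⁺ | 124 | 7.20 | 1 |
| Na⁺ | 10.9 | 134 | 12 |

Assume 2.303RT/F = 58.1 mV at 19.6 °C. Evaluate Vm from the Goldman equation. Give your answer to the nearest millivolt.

Vm = 58.1 · log₁₀[(Σ P·[cation]ₒ + Σ P·[anion]ᵢ) / (Σ P·[cation]ᵢ + Σ P·[anion]ₒ)]
Numerator = 1×7.20 + 12×134 = 1615
Denominator = 1×124 + 12×10.9 = 254.8
Vm = 58.1 · log₁₀(6.3391) = 58.1 × (0.8020) = 46.60 mV

47 mV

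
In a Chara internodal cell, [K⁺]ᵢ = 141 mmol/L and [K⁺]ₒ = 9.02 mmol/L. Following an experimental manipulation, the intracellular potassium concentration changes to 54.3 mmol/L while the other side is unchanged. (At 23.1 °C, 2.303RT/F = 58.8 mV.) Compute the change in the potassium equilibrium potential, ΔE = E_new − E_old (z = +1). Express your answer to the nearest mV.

E_old = (58.8/1)·log₁₀(9.02/141) = -70.21 mV
E_new = (58.8/1)·log₁₀(9.02/54.3) = -45.84 mV
ΔE = -45.84 − (-70.21) = 24.37 mV

24 mV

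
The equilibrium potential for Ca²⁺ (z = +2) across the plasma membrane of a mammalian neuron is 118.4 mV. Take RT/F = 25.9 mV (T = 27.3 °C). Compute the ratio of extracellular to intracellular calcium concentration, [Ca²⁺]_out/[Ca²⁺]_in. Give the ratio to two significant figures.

9300

ln([out]/[in]) = E·z/(25.9) = 118.4 × 2 / 25.9 = 9.1429
[out]/[in] = e^(9.1429) = 9347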